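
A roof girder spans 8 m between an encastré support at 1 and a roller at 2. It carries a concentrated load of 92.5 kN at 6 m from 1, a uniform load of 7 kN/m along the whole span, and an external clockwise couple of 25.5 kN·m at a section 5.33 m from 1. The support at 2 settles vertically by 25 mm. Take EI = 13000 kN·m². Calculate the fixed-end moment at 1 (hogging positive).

Remove the prop at 2; the released (primary) structure is a cantilever built in at 1.
Deflection at 2 on the released cantilever, summing each load's contribution:
  point load 92.5 at a = 6: Pa²(3L − a)/(6EI) = 9990/EI
  UDL 7: wL⁴/(8EI) = 3584/EI
  clockwise couple 25.5 at a = 5.33: M₀a(2L − a)/(2EI) = 725.1/EI
  δ_0 = 14299/EI
Flexibility coefficient — unit upward force at 2: δ_{22} = L³/(3EI) = 170.7/EI.
With EI = 13000 kN·m²: δ_0 = 1.0999 m and δ_{22} = 0.013128 m/kN.
Compatibility — the beam at 2 must follow the support down by 0.025 m: δ_0 − R_2·δ_{22} = 0.025, so R_2 = (1.0999 − 0.025)/0.013128 = 81.88 kN.
Moment equilibrium about 1: M_1 = Σ(load moments about 1) − R_2·L = 804.5 − 81.88×8 = 149.5 kN·m.

M_1 = 149.5 kN·m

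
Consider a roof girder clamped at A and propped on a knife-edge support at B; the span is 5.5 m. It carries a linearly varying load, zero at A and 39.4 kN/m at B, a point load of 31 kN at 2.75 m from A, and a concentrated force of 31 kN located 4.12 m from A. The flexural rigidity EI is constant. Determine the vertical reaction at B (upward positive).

R_B = 88.86 kN

Take the reaction at B as the redundant and release it; the primary structure is a cantilever fixed at A.
Free-end deflection of the primary structure under the applied loading (downward +):
  triangular load, peak 39.4 at the free end: 11w₀L⁴/(120EI) = 3305/EI
  point load 31 at a = 2.75: Pa²(3L − a)/(6EI) = 537.3/EI
  point load 31 at a = 4.12: Pa²(3L − a)/(6EI) = 1086/EI
  δ_0 = 4928/EI
Tip deflection under a unit load at B: L³/(3EI) = 55.46/EI.
The prop prevents deflection at B: R_B = δ_0/δ_{BB} = 4928/55.46 = 88.86 kN.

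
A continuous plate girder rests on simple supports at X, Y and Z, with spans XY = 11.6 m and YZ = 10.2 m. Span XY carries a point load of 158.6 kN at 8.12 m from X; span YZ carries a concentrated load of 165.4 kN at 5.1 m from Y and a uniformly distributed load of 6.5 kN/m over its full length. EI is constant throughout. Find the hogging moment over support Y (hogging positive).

M_Y = 362.3 kN·m

Release continuity at Y by inserting a hinge; the redundant is the internal moment M_Y. The primary structure is two simply-supported spans XY and YZ.
End slopes at the hinge Y, treating each span as simply supported:
  span XY: point load 158.6 at a = 8.12: Pab(L + a)/(6LEI) = 1270/EI
  span YZ: point load 165.4 at a = 5.1: Pab(L + b)/(6LEI) = 1076/EI
  span YZ: UDL 6.5: wL³/(24EI) = 287.4/EI
  relative rotation θ_0 = (1270 + 1363)/EI = 2633/EI
A unit hogging moment at Y produces rotation L₁/(3EI) + L₂/(3EI) = 7.267/EI.
Compatibility: M_Y·(L₁+L₂)/(3EI) = θ_0, giving M_Y = 362.3 kN·m (hogging).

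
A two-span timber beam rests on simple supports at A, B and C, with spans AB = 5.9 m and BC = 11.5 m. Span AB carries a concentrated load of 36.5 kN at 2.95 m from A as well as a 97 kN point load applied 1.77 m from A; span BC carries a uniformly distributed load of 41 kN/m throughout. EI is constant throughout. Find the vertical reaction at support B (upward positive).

Release continuity at B by inserting a hinge; the redundant is the internal moment M_B. The primary structure is two simply-supported spans AB and BC.
Discontinuity in slope at B on the released structure — sum the simple-span end rotations:
  span AB: point load 36.5 at a = 2.95: Pab(L + a)/(6LEI) = 79.41/EI
  span AB: point load 97 at a = 1.77: Pab(L + a)/(6LEI) = 153.6/EI
  span BC: UDL 41: wL³/(24EI) = 2598/EI
  relative rotation θ_0 = (233 + 2598)/EI = 2831/EI
A unit hogging moment at B produces rotation L₁/(3EI) + L₂/(3EI) = 5.8/EI.
Compatibility: M_B·(L₁+L₂)/(3EI) = θ_0, giving M_B = 488.1 kN·m (hogging).
Span AB, ΣM about A with M_B applied at B: R_B^{AB}·5.9 = 279.4 + 488.1, so R_B^{AB} = 130.1 kN and R_A = 133.5 − 130.1 = 3.415 kN.
Span BC, ΣM about C: R_B^{BC}·11.5 = 2711 + 488.1, so R_B^{BC} = 278.2 kN and R_C = 471.5 − 278.2 = 193.3 kN.
R_B = 130.1 + 278.2 = 408.3 kN.

R_B = 408.3 kN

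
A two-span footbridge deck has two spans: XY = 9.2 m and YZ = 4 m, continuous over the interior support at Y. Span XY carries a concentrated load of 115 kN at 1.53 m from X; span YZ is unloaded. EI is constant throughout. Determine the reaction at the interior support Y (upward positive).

Release continuity at Y by inserting a hinge; the redundant is the internal moment M_Y. The primary structure is two simply-supported spans XY and YZ.
Rotations at Y on the released spans (each span's end-slope, ×1/EI):
  span XY: point load 115 at a = 1.53: Pab(L + a)/(6LEI) = 262.3/EI
  relative rotation θ_0 = (262.3 + 0)/EI = 262.3/EI
A unit hogging moment at Y produces rotation L₁/(3EI) + L₂/(3EI) = 4.4/EI.
Slope continuity at Y: θ_0 = M_Y·4.4/EI, so M_Y = 262.3/4.4 = 59.62 kN·m (hogging).
Span XY, ΣM about X with M_Y applied at Y: R_Y^{XY}·9.2 = 175.9 + 59.62, so R_Y^{XY} = 25.61 kN and R_X = 115 − 25.61 = 89.39 kN.
Span YZ, ΣM about Z: R_Y^{YZ}·4 = 0 + 59.62, so R_Y^{YZ} = 14.91 kN and R_Z = 0 − 14.91 = -14.91 kN.
R_Y = 25.61 + 14.91 = 40.51 kN.

R_Y = 40.51 kN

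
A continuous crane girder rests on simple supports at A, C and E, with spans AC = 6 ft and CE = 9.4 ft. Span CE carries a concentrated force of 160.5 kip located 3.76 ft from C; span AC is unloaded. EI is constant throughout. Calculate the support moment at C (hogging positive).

M_C = 176.8 kip·ft

Insert a hinge at C; M_C is the redundant, and each span becomes simply supported.
Discontinuity in slope at C on the released structure — sum the simple-span end rotations:
  span CE: point load 160.5 at a = 3.76: Pab(L + b)/(6LEI) = 907.6/EI
  relative rotation θ_0 = (0 + 907.6)/EI = 907.6/EI
A unit hogging moment at C produces rotation L₁/(3EI) + L₂/(3EI) = 5.133/EI.
Slope continuity at C: θ_0 = M_C·5.133/EI, so M_C = 907.6/5.133 = 176.8 kip·ft (hogging).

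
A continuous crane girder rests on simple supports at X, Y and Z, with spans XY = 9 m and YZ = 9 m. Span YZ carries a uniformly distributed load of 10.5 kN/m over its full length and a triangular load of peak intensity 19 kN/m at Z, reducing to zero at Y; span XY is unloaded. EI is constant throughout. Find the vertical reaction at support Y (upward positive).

R_Y = 97.54 kN

Insert a hinge at Y; M_Y is the redundant, and each span becomes simply supported.
End slopes at the hinge Y, treating each span as simply supported:
  span YZ: UDL 10.5: wL³/(24EI) = 318.9/EI
  span YZ: triangular load, peak 19: 7w₀L³/(360EI) = 269.3/EI
  relative rotation θ_0 = (0 + 588.3)/EI = 588.3/EI
A unit hogging moment at Y produces rotation L₁/(3EI) + L₂/(3EI) = 6/EI.
Compatibility: M_Y·(L₁+L₂)/(3EI) = θ_0, giving M_Y = 98.04 kN·m (hogging).
Span XY, ΣM about X with M_Y applied at Y: R_Y^{XY}·9 = 0 + 98.04, so R_Y^{XY} = 10.89 kN and R_X = 0 − 10.89 = -10.89 kN.
Span YZ, ΣM about Z: R_Y^{YZ}·9 = 681.8 + 98.04, so R_Y^{YZ} = 86.64 kN and R_Z = 180 − 86.64 = 93.36 kN.
R_Y = 10.89 + 86.64 = 97.54 kN.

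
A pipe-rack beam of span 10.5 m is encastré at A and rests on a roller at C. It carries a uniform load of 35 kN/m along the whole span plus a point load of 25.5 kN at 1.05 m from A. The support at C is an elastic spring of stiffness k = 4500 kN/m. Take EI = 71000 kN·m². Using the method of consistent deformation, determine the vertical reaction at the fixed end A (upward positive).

R_A = 260.2 kN

Release the roller at C. Primary structure: cantilever fixed at A.
Deflection at C on the released cantilever, summing each load's contribution:
  UDL 35: wL⁴/(8EI) = 53178/EI
  point load 25.5 at a = 1.05: Pa²(3L − a)/(6EI) = 142.7/EI
  δ_0 = 53321/EI
Tip deflection under a unit load at C: L³/(3EI) = 385.9/EI.
With EI = 71000 kN·m²: δ_0 = 0.751 m and δ_{CC} = 0.005435 m/kN.
Compatibility — the spring shortens by R_C/k under the reaction it provides: δ_0 − R_C·δ_{CC} = R_C/k. With 1/k = 0.000222 m/kN, R_C = δ_0 / (δ_{CC} + 1/k) = 0.751 / (0.005435 + 0.000222) = 132.8 kN.
Vertical equilibrium: R_A = ΣP − R_C = 393 − 132.8 = 260.2 kN.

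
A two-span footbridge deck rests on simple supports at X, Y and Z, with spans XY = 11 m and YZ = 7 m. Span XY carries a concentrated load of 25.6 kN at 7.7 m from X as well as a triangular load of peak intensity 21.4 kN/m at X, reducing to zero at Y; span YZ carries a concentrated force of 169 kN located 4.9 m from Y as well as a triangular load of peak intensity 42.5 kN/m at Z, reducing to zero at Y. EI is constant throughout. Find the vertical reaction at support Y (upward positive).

Insert a hinge at Y; M_Y is the redundant, and each span becomes simply supported.
Discontinuity in slope at Y on the released structure — sum the simple-span end rotations:
  span XY: point load 25.6 at a = 7.7: Pab(L + a)/(6LEI) = 184.3/EI
  span XY: triangular load, peak 21.4: 7w₀L³/(360EI) = 553.8/EI
  span YZ: point load 169 at a = 4.9: Pab(L + b)/(6LEI) = 376.8/EI
  span YZ: triangular load, peak 42.5: 7w₀L³/(360EI) = 283.5/EI
  relative rotation θ_0 = (738.2 + 660.2)/EI = 1398/EI
A unit hogging moment at Y produces rotation L₁/(3EI) + L₂/(3EI) = 6/EI.
Compatibility: M_Y·(L₁+L₂)/(3EI) = θ_0, giving M_Y = 233.1 kN·m (hogging).
Span XY, ΣM about X with M_Y applied at Y: R_Y^{XY}·11 = 628.7 + 233.1, so R_Y^{XY} = 78.34 kN and R_X = 143.3 − 78.34 = 64.96 kN.
Span YZ, ΣM about Z: R_Y^{YZ}·7 = 702 + 233.1, so R_Y^{YZ} = 133.6 kN and R_Z = 317.8 − 133.6 = 184.2 kN.
R_Y = 78.34 + 133.6 = 211.9 kN.

R_Y = 211.9 kN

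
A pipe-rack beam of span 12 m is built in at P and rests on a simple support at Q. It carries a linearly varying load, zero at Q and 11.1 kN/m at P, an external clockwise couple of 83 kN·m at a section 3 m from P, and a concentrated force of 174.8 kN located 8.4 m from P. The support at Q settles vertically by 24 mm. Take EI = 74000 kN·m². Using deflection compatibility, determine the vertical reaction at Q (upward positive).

Remove the prop at Q; the released (primary) structure is a cantilever built in at P.
Deflection at Q on the released cantilever, summing each load's contribution:
  triangular load, peak 11.1 at the fixed end: w₀L⁴/(30EI) = 7672/EI
  clockwise couple 83 at a = 3: M₀a(2L − a)/(2EI) = 2614/EI
  point load 174.8 at a = 8.4: Pa²(3L − a)/(6EI) = 56736/EI
  δ_0 = 67023/EI
Flexibility coefficient — unit upward force at Q: δ_{QQ} = L³/(3EI) = 576/EI.
With EI = 74000 kN·m²: δ_0 = 0.90571 m and δ_{QQ} = 0.007784 m/kN.
Compatibility — the beam at Q must follow the support down by 0.024 m: δ_0 − R_Q·δ_{QQ} = 0.024, so R_Q = (0.90571 − 0.024)/0.007784 = 113.3 kN.

R_Q = 113.3 kN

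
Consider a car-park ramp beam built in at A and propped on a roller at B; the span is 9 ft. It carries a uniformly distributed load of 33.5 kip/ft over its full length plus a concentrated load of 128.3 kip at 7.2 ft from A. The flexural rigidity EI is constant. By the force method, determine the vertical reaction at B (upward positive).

Choose R_B as the redundant. The primary structure is the cantilever fixed at A.
Downward deflection at the released point B due to the loads:
  UDL 33.5: wL⁴/(8EI) = 27474/EI
  point load 128.3 at a = 7.2: Pa²(3L − a)/(6EI) = 21949/EI
  δ_0 = 49423/EI
Tip deflection under a unit load at B: L³/(3EI) = 243/EI.
Compatibility at B: δ_0 − R_B·δ_{BB} = 0, so R_B = 49423/243 = 203.4 kip.

R_B = 203.4 kip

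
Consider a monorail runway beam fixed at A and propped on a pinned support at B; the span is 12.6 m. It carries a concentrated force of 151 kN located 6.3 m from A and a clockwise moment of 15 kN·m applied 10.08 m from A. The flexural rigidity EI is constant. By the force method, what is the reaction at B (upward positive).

Release the roller at B. Primary structure: cantilever fixed at A.
Deflection at B on the released cantilever, summing each load's contribution:
  point load 151 at a = 6.3: Pa²(3L − a)/(6EI) = 31464/EI
  clockwise couple 15 at a = 10.08: M₀a(2L − a)/(2EI) = 1143/EI
  δ_0 = 32607/EI
Flexibility coefficient — unit upward force at B: δ_{BB} = L³/(3EI) = 666.8/EI.
The prop prevents deflection at B: R_B = δ_0/δ_{BB} = 32607/666.8 = 48.9 kN.

R_B = 48.9 kN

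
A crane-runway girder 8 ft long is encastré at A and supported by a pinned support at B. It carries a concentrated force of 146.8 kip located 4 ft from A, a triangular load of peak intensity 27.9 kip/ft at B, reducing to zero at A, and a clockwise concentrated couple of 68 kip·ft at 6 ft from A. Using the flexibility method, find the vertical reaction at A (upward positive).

R_A = 139.2 kip

Release the roller at B. Primary structure: cantilever fixed at A.
Free-end deflection of the primary structure under the applied loading (downward +):
  point load 146.8 at a = 4: Pa²(3L − a)/(6EI) = 7829/EI
  triangular load, peak 27.9 at the free end: 11w₀L⁴/(120EI) = 10476/EI
  clockwise couple 68 at a = 6: M₀a(2L − a)/(2EI) = 2040/EI
  δ_0 = 20345/EI
Tip deflection under a unit load at B: L³/(3EI) = 170.7/EI.
Compatibility at B: δ_0 − R_B·δ_{BB} = 0, so R_B = 20345/170.7 = 119.2 kip.
Vertical equilibrium: R_A = ΣP − R_B = 258.4 − 119.2 = 139.2 kip.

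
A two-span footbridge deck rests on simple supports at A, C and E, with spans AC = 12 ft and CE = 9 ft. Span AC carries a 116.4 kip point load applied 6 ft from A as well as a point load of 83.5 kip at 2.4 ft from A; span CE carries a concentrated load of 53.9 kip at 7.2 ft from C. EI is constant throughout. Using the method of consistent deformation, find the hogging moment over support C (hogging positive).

Insert a hinge at C; M_C is the redundant, and each span becomes simply supported.
End slopes at the hinge C, treating each span as simply supported:
  span AC: point load 116.4 at a = 6: Pab(L + a)/(6LEI) = 1048/EI
  span AC: point load 83.5 at a = 2.4: Pab(L + a)/(6LEI) = 384.8/EI
  span CE: point load 53.9 at a = 7.2: Pab(L + b)/(6LEI) = 139.7/EI
  relative rotation θ_0 = (1432 + 139.7)/EI = 1572/EI
A unit hogging moment at C produces rotation L₁/(3EI) + L₂/(3EI) = 7/EI.
Compatibility: M_C·(L₁+L₂)/(3EI) = θ_0, giving M_C = 224.6 kip·ft (hogging).

M_C = 224.6 kip·ft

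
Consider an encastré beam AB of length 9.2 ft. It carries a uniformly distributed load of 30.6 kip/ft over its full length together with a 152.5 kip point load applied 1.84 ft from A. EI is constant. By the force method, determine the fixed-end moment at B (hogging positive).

Take the two fixed-end moments M_A, M_B as redundants; the released structure is the simple span AB.
End rotations of the released simple span under the applied load (×1/EI):
  at A: UDL 30.6: wL³/(24EI) = 992.8/EI
  at B: UDL 30.6: wL³/(24EI) = 992.8/EI
  at A: point load 152.5 at a = 1.84: Pab(L + b)/(6LEI) = 619.6/EI
  at B: point load 152.5 at a = 1.84: Pab(L + a)/(6LEI) = 413/EI
  θ_A0 = 1612/EI,  θ_B0 = 1406/EI
Flexibility coefficients: a unit moment at one end gives L/(3EI) there and L/(6EI) at the far end, so f₁₁ = f₂₂ = 3.067/EI and f₁₂ = f₂₁ = 1.533/EI.
Compatibility — zero rotation at each built-in end:
  3.067 M_A + 1.533 M_B = 1612
  1.533 M_A + 3.067 M_B = 1406
Solving the pair gives M_A = 395.4 kip·ft and M_B = 260.7 kip·ft (hogging).

M_B = 260.7 kip·ft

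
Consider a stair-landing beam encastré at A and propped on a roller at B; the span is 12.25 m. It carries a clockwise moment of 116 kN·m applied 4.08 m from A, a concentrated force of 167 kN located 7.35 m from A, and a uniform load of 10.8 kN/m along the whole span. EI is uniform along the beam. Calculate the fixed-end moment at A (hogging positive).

M_A = 565.7 kN·m

Take the reaction at B as the redundant and release it; the primary structure is a cantilever fixed at A.
Deflection at B on the released cantilever, summing each load's contribution:
  clockwise couple 116 at a = 4.08: M₀a(2L − a)/(2EI) = 4832/EI
  point load 167 at a = 7.35: Pa²(3L − a)/(6EI) = 44207/EI
  UDL 10.8: wL⁴/(8EI) = 30400/EI
  δ_0 = 79439/EI
Tip deflection under a unit load at B: L³/(3EI) = 612.8/EI.
The prop prevents deflection at B: R_B = δ_0/δ_{BB} = 79439/612.8 = 129.6 kN.
Moment equilibrium about A: M_A = Σ(load moments about A) − R_B·L = 2154 − 129.6×12.25 = 565.7 kN·m.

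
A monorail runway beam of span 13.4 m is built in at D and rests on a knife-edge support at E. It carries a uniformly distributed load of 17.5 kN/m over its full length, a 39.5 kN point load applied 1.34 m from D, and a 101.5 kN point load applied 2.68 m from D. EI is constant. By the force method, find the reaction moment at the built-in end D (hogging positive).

Take the reaction at E as the redundant and release it; the primary structure is a cantilever fixed at D.
Downward deflection at the released point E due to the loads:
  UDL 17.5: wL⁴/(8EI) = 70529/EI
  point load 39.5 at a = 1.34: Pa²(3L − a)/(6EI) = 459.4/EI
  point load 101.5 at a = 2.68: Pa²(3L − a)/(6EI) = 4559/EI
  δ_0 = 75547/EI
Tip deflection under a unit load at E: L³/(3EI) = 802/EI.
The prop prevents deflection at E: R_E = δ_0/δ_{EE} = 75547/802 = 94.19 kN.
Moment equilibrium about D: M_D = Σ(load moments about D) − R_E·L = 1896 − 94.19×13.4 = 633.9 kN·m.

M_D = 633.9 kN·m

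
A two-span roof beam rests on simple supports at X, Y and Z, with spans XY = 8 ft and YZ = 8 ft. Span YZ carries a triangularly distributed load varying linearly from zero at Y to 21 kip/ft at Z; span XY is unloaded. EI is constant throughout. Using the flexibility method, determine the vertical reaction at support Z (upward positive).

Release continuity at Y by inserting a hinge; the redundant is the internal moment M_Y. The primary structure is two simply-supported spans XY and YZ.
Rotations at Y on the released spans (each span's end-slope, ×1/EI):
  span YZ: triangular load, peak 21: 7w₀L³/(360EI) = 209.1/EI
  relative rotation θ_0 = (0 + 209.1)/EI = 209.1/EI
A unit hogging moment at Y produces rotation L₁/(3EI) + L₂/(3EI) = 5.333/EI.
Compatibility: M_Y·(L₁+L₂)/(3EI) = θ_0, giving M_Y = 39.2 kip·ft (hogging).
Span YZ, ΣM about Z: R_Y^{YZ}·8 = 224 + 39.2, so R_Y^{YZ} = 32.9 kip and R_Z = 84 − 32.9 = 51.1 kip.

R_Z = 51.1 kip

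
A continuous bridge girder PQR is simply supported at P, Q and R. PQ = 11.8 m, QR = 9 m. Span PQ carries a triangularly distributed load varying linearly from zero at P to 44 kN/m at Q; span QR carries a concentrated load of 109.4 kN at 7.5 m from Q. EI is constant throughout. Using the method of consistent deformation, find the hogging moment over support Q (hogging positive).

Take M_Q as the redundant. Released structure: two simple spans PQ and QR with a hinge at Q.
Discontinuity in slope at Q on the released structure — sum the simple-span end rotations:
  span PQ: triangular load, peak 44: w₀L³/(45EI) = 1607/EI
  span QR: point load 109.4 at a = 7.5: Pab(L + b)/(6LEI) = 239.3/EI
  relative rotation θ_0 = (1607 + 239.3)/EI = 1846/EI
A unit hogging moment at Q produces rotation L₁/(3EI) + L₂/(3EI) = 6.933/EI.
Compatibility: M_Q·(L₁+L₂)/(3EI) = θ_0, giving M_Q = 266.2 kN·m (hogging).

M_Q = 266.2 kN·m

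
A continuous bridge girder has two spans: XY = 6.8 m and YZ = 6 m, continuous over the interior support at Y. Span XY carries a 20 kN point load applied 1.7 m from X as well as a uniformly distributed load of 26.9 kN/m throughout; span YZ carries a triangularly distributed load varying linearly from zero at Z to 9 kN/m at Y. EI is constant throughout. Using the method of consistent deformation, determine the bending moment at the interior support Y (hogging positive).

M_Y = 101.2 kN·m

Insert a hinge at Y; M_Y is the redundant, and each span becomes simply supported.
Discontinuity in slope at Y on the released structure — sum the simple-span end rotations:
  span XY: point load 20 at a = 1.7: Pab(L + a)/(6LEI) = 36.12/EI
  span XY: UDL 26.9: wL³/(24EI) = 352.4/EI
  span YZ: triangular load, peak 9: w₀L³/(45EI) = 43.2/EI
  relative rotation θ_0 = (388.6 + 43.2)/EI = 431.8/EI
A unit hogging moment at Y produces rotation L₁/(3EI) + L₂/(3EI) = 4.267/EI.
Compatibility: M_Y·(L₁+L₂)/(3EI) = θ_0, giving M_Y = 101.2 kN·m (hogging).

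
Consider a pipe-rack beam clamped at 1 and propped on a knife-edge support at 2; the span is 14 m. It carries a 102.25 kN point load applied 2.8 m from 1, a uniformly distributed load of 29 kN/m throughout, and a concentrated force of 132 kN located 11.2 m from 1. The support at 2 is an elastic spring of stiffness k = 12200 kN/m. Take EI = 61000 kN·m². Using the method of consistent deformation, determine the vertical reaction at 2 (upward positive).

R_2 = 249.5 kN

Release the roller at 2. Primary structure: cantilever fixed at 1.
Free-end deflection of the primary structure under the applied loading (downward +):
  point load 102.25 at a = 2.8: Pa²(3L − a)/(6EI) = 5237/EI
  UDL 29: wL⁴/(8EI) = 139258/EI
  point load 132 at a = 11.2: Pa²(3L − a)/(6EI) = 84998/EI
  δ_0 = 229494/EI
Tip deflection under a unit load at 2: L³/(3EI) = 914.7/EI.
With EI = 61000 kN·m²: δ_0 = 3.7622 m and δ_{22} = 0.014995 m/kN.
Compatibility — the spring shortens by R_2/k under the reaction it provides: δ_0 − R_2·δ_{22} = R_2/k. With 1/k = 0.000082 m/kN, R_2 = δ_0 / (δ_{22} + 1/k) = 3.7622 / (0.014995 + 0.000082) = 249.5 kN.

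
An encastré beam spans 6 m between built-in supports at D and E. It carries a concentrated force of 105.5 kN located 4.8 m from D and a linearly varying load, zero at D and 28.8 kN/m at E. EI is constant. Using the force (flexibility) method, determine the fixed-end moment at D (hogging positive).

Release both end moments; the primary structure is a simply-supported span DE with redundants M_D and M_E.
On the primary (simply-supported) span, the end slopes from the loading are:
  at D: point load 105.5 at a = 4.8: Pab(L + b)/(6LEI) = 121.5/EI
  at E: point load 105.5 at a = 4.8: Pab(L + a)/(6LEI) = 182.3/EI
  at D: triangular load, peak 28.8: 7w₀L³/(360EI) = 121/EI
  at E: triangular load, peak 28.8: w₀L³/(45EI) = 138.2/EI
  θ_D0 = 242.5/EI,  θ_E0 = 320.5/EI
Flexibility coefficients: a unit moment at one end gives L/(3EI) there and L/(6EI) at the far end, so f₁₁ = f₂₂ = 2/EI and f₁₂ = f₂₁ = 1/EI.
Compatibility — zero rotation at each built-in end:
  2 M_D + 1 M_E = 242.5
  1 M_D + 2 M_E = 320.5
Solving the pair gives M_D = 54.82 kN·m and M_E = 132.9 kN·m (hogging).

M_D = 54.82 kN·m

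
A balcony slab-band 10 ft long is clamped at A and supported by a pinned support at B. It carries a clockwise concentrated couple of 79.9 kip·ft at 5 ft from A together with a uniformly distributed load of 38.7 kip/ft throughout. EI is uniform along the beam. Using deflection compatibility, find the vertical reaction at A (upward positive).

Remove the prop at B; the released (primary) structure is a cantilever built in at A.
Downward deflection at the released point B due to the loads:
  clockwise couple 79.9 at a = 5: M₀a(2L − a)/(2EI) = 2996/EI
  UDL 38.7: wL⁴/(8EI) = 48375/EI
  δ_0 = 51371/EI
Tip deflection under a unit load at B: L³/(3EI) = 333.3/EI.
The prop prevents deflection at B: R_B = δ_0/δ_{BB} = 51371/333.3 = 154.1 kip.
Vertical equilibrium: R_A = ΣP − R_B = 387 − 154.1 = 232.9 kip.

R_A = 232.9 kip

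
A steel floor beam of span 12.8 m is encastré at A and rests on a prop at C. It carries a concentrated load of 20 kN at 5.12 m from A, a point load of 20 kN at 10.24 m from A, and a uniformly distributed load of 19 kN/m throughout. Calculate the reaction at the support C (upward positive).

Take the reaction at C as the redundant and release it; the primary structure is a cantilever fixed at A.
Primary-structure tip deflection at C by superposition:
  point load 20 at a = 5.12: Pa²(3L − a)/(6EI) = 2908/EI
  point load 20 at a = 10.24: Pa²(3L − a)/(6EI) = 9843/EI
  UDL 19: wL⁴/(8EI) = 63753/EI
  δ_0 = 76504/EI
Flexibility coefficient — unit upward force at C: δ_{CC} = L³/(3EI) = 699.1/EI.
The prop prevents deflection at C: R_C = δ_0/δ_{CC} = 76504/699.1 = 109.4 kN.

R_C = 109.4 kN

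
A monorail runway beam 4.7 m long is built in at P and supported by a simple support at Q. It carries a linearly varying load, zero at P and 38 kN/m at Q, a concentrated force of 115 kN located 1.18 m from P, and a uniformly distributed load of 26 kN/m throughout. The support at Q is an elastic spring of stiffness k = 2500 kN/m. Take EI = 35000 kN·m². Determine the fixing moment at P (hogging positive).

M_P = 351.6 kN·m

Choose R_Q as the redundant. The primary structure is the cantilever fixed at P.
Deflection at Q on the released cantilever, summing each load's contribution:
  triangular load, peak 38 at the free end: 11w₀L⁴/(120EI) = 1700/EI
  point load 115 at a = 1.18: Pa²(3L − a)/(6EI) = 344.8/EI
  UDL 26: wL⁴/(8EI) = 1586/EI
  δ_0 = 3630/EI
Tip deflection under a unit load at Q: L³/(3EI) = 34.61/EI.
With EI = 35000 kN·m²: δ_0 = 0.10373 m and δ_{QQ} = 0.000989 m/kN.
Compatibility — the spring shortens by R_Q/k under the reaction it provides: δ_0 − R_Q·δ_{QQ} = R_Q/k. With 1/k = 0.0004 m/kN, R_Q = δ_0 / (δ_{QQ} + 1/k) = 0.10373 / (0.000989 + 0.0004) = 74.69 kN.
Moment equilibrium about P: M_P = Σ(load moments about P) − R_Q·L = 702.7 − 74.69×4.7 = 351.6 kN·m.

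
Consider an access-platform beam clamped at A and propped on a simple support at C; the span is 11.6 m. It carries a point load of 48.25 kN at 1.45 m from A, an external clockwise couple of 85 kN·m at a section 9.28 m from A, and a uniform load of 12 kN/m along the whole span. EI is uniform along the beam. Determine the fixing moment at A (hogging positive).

Choose R_C as the redundant. The primary structure is the cantilever fixed at A.
Downward deflection at the released point C due to the loads:
  point load 48.25 at a = 1.45: Pa²(3L − a)/(6EI) = 563.9/EI
  clockwise couple 85 at a = 9.28: M₀a(2L − a)/(2EI) = 5490/EI
  UDL 12: wL⁴/(8EI) = 27160/EI
  δ_0 = 33214/EI
Flexibility coefficient — unit upward force at C: δ_{CC} = L³/(3EI) = 520.3/EI.
The prop prevents deflection at C: R_C = δ_0/δ_{CC} = 33214/520.3 = 63.84 kN.
Moment equilibrium about A: M_A = Σ(load moments about A) − R_C·L = 962.3 − 63.84×11.6 = 221.8 kN·m.

M_A = 221.8 kN·m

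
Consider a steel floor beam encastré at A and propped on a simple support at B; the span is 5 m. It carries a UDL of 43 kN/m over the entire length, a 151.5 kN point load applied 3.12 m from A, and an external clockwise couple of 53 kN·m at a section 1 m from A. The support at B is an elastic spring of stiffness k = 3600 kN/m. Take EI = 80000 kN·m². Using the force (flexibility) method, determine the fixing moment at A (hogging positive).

M_A = 553.1 kN·m

Choose R_B as the redundant. The primary structure is the cantilever fixed at A.
Free-end deflection of the primary structure under the applied loading (downward +):
  UDL 43: wL⁴/(8EI) = 3359/EI
  point load 151.5 at a = 3.12: Pa²(3L − a)/(6EI) = 2920/EI
  clockwise couple 53 at a = 1: M₀a(2L − a)/(2EI) = 238.5/EI
  δ_0 = 6518/EI
Tip deflection under a unit load at B: L³/(3EI) = 41.67/EI.
With EI = 80000 kN·m²: δ_0 = 0.081474 m and δ_{BB} = 0.000521 m/kN.
Compatibility — the spring shortens by R_B/k under the reaction it provides: δ_0 − R_B·δ_{BB} = R_B/k. With 1/k = 0.000278 m/kN, R_B = δ_0 / (δ_{BB} + 1/k) = 0.081474 / (0.000521 + 0.000278) = 102 kN.
Moment equilibrium about A: M_A = Σ(load moments about A) − R_B·L = 1063 − 102×5 = 553.1 kN·m.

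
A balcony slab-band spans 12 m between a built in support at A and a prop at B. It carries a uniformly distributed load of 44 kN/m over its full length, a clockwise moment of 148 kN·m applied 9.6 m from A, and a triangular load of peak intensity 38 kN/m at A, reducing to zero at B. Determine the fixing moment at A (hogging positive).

Choose R_B as the redundant. The primary structure is the cantilever fixed at A.
Deflection at B on the released cantilever, summing each load's contribution:
  UDL 44: wL⁴/(8EI) = 114048/EI
  clockwise couple 148 at a = 9.6: M₀a(2L − a)/(2EI) = 10230/EI
  triangular load, peak 38 at the fixed end: w₀L⁴/(30EI) = 26266/EI
  δ_0 = 150543/EI
Flexibility coefficient — unit upward force at B: δ_{BB} = L³/(3EI) = 576/EI.
Compatibility at B: δ_0 − R_B·δ_{BB} = 0, so R_B = 150543/576 = 261.4 kN.
Moment equilibrium about A: M_A = Σ(load moments about A) − R_B·L = 4228 − 261.4×12 = 1092 kN·m.

M_A = 1092 kN·m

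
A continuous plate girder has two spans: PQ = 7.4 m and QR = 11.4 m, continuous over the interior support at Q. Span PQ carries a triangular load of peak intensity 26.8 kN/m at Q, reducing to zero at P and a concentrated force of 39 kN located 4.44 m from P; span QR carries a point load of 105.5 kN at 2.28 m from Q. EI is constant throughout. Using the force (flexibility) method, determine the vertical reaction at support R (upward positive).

R_R = 6.596 kN

Insert a hinge at Q; M_Q is the redundant, and each span becomes simply supported.
Rotations at Q on the released spans (each span's end-slope, ×1/EI):
  span PQ: triangular load, peak 26.8: w₀L³/(45EI) = 241.3/EI
  span PQ: point load 39 at a = 4.44: Pab(L + a)/(6LEI) = 136.7/EI
  span QR: point load 105.5 at a = 2.28: Pab(L + b)/(6LEI) = 658.1/EI
  relative rotation θ_0 = (378 + 658.1)/EI = 1036/EI
A unit hogging moment at Q produces rotation L₁/(3EI) + L₂/(3EI) = 6.267/EI.
Slope continuity at Q: θ_0 = M_Q·6.267/EI, so M_Q = 1036/6.267 = 165.3 kN·m (hogging).
Span QR, ΣM about R: R_Q^{QR}·11.4 = 962.2 + 165.3, so R_Q^{QR} = 98.9 kN and R_R = 105.5 − 98.9 = 6.596 kN.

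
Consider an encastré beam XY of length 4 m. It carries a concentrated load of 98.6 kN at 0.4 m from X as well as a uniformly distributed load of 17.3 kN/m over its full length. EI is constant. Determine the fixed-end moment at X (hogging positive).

M_X = 55.01 kN·m

Take the two fixed-end moments M_X, M_Y as redundants; the released structure is the simple span XY.
On the primary (simply-supported) span, the end slopes from the loading are:
  at X: point load 98.6 at a = 0.4: Pab(L + b)/(6LEI) = 44.96/EI
  at Y: point load 98.6 at a = 0.4: Pab(L + a)/(6LEI) = 26.03/EI
  at X: UDL 17.3: wL³/(24EI) = 46.13/EI
  at Y: UDL 17.3: wL³/(24EI) = 46.13/EI
  θ_X0 = 91.09/EI,  θ_Y0 = 72.16/EI
Flexibility coefficients: a unit moment at one end gives L/(3EI) there and L/(6EI) at the far end, so f₁₁ = f₂₂ = 1.333/EI and f₁₂ = f₂₁ = 0.6667/EI.
Compatibility — zero rotation at each built-in end:
  1.333 M_X + 0.6667 M_Y = 91.09
  0.6667 M_X + 1.333 M_Y = 72.16
Solving the pair gives M_X = 55.01 kN·m and M_Y = 26.62 kN·m (hogging).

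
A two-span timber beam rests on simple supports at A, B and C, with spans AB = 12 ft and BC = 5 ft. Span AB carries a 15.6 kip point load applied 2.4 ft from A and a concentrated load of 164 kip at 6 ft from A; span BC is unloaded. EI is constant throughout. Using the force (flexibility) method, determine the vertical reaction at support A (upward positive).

Insert a hinge at B; M_B is the redundant, and each span becomes simply supported.
Rotations at B on the released spans (each span's end-slope, ×1/EI):
  span AB: point load 15.6 at a = 2.4: Pab(L + a)/(6LEI) = 71.88/EI
  span AB: point load 164 at a = 6: Pab(L + a)/(6LEI) = 1476/EI
  relative rotation θ_0 = (1548 + 0)/EI = 1548/EI
A unit hogging moment at B produces rotation L₁/(3EI) + L₂/(3EI) = 5.667/EI.
Compatibility: M_B·(L₁+L₂)/(3EI) = θ_0, giving M_B = 273.2 kip·ft (hogging).
Span AB, ΣM about A with M_B applied at B: R_B^{AB}·12 = 1021 + 273.2, so R_B^{AB} = 107.9 kip and R_A = 179.6 − 107.9 = 71.72 kip.

R_A = 71.72 kip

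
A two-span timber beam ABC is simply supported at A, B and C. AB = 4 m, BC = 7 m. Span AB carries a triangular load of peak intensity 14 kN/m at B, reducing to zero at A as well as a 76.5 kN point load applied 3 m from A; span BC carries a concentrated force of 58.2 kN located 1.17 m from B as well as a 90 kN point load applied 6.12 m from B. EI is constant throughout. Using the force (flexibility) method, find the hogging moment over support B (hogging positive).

Insert a hinge at B; M_B is the redundant, and each span becomes simply supported.
Discontinuity in slope at B on the released structure — sum the simple-span end rotations:
  span AB: triangular load, peak 14: w₀L³/(45EI) = 19.91/EI
  span AB: point load 76.5 at a = 3: Pab(L + a)/(6LEI) = 66.94/EI
  span BC: point load 58.2 at a = 1.17: Pab(L + b)/(6LEI) = 121.3/EI
  span BC: point load 90 at a = 6.12: Pab(L + b)/(6LEI) = 90.94/EI
  relative rotation θ_0 = (86.85 + 212.2)/EI = 299.1/EI
A unit hogging moment at B produces rotation L₁/(3EI) + L₂/(3EI) = 3.667/EI.
Compatibility: M_B·(L₁+L₂)/(3EI) = θ_0, giving M_B = 81.56 kN·m (hogging).

M_B = 81.56 kN·m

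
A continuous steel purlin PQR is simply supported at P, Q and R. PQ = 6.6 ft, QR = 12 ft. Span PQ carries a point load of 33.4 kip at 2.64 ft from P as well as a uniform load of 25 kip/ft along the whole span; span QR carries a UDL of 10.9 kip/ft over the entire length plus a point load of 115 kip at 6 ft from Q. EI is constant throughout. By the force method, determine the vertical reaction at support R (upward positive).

R_R = 93.32 kip

Insert a hinge at Q; M_Q is the redundant, and each span becomes simply supported.
Rotations at Q on the released spans (each span's end-slope, ×1/EI):
  span PQ: point load 33.4 at a = 2.64: Pab(L + a)/(6LEI) = 81.47/EI
  span PQ: UDL 25: wL³/(24EI) = 299.5/EI
  span QR: UDL 10.9: wL³/(24EI) = 784.8/EI
  span QR: point load 115 at a = 6: Pab(L + b)/(6LEI) = 1035/EI
  relative rotation θ_0 = (380.9 + 1820)/EI = 2201/EI
A unit hogging moment at Q produces rotation L₁/(3EI) + L₂/(3EI) = 6.2/EI.
Slope continuity at Q: θ_0 = M_Q·6.2/EI, so M_Q = 2201/6.2 = 355 kip·ft (hogging).
Span QR, ΣM about R: R_Q^{QR}·12 = 1475 + 355, so R_Q^{QR} = 152.5 kip and R_R = 245.8 − 152.5 = 93.32 kip.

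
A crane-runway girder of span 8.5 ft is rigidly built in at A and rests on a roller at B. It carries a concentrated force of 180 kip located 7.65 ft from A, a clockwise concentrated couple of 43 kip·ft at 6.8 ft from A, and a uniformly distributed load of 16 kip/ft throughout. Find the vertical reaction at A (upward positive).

R_A = 104.6 kip

Release the roller at B. Primary structure: cantilever fixed at A.
Downward deflection at the released point B due to the loads:
  point load 180 at a = 7.65: Pa²(3L − a)/(6EI) = 31339/EI
  clockwise couple 43 at a = 6.8: M₀a(2L − a)/(2EI) = 1491/EI
  UDL 16: wL⁴/(8EI) = 10440/EI
  δ_0 = 43270/EI
Tip deflection under a unit load at B: L³/(3EI) = 204.7/EI.
The prop prevents deflection at B: R_B = δ_0/δ_{BB} = 43270/204.7 = 211.4 kip.
Vertical equilibrium: R_A = ΣP − R_B = 316 − 211.4 = 104.6 kip.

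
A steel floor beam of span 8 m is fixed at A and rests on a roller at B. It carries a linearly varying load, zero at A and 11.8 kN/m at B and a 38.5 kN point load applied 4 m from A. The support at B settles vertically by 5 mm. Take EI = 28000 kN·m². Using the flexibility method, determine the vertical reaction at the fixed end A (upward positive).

R_A = 48.53 kN

Remove the prop at B; the released (primary) structure is a cantilever built in at A.
Primary-structure tip deflection at B by superposition:
  triangular load, peak 11.8 at the free end: 11w₀L⁴/(120EI) = 4431/EI
  point load 38.5 at a = 4: Pa²(3L − a)/(6EI) = 2053/EI
  δ_0 = 6484/EI
Flexibility coefficient — unit upward force at B: δ_{BB} = L³/(3EI) = 170.7/EI.
With EI = 28000 kN·m²: δ_0 = 0.23157 m and δ_{BB} = 0.006095 m/kN.
Compatibility — the beam at B must follow the support down by 0.005 m: δ_0 − R_B·δ_{BB} = 0.005, so R_B = (0.23157 − 0.005)/0.006095 = 37.17 kN.
Vertical equilibrium: R_A = ΣP − R_B = 85.7 − 37.17 = 48.53 kN.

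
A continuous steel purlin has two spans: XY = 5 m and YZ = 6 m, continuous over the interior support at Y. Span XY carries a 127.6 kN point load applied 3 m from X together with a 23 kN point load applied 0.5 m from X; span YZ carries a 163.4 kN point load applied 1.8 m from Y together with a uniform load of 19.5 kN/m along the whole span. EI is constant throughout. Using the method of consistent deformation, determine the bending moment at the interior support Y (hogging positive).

Insert a hinge at Y; M_Y is the redundant, and each span becomes simply supported.
Discontinuity in slope at Y on the released structure — sum the simple-span end rotations:
  span XY: point load 127.6 at a = 3: Pab(L + a)/(6LEI) = 204.2/EI
  span XY: point load 23 at a = 0.5: Pab(L + a)/(6LEI) = 9.488/EI
  span YZ: point load 163.4 at a = 1.8: Pab(L + b)/(6LEI) = 350/EI
  span YZ: UDL 19.5: wL³/(24EI) = 175.5/EI
  relative rotation θ_0 = (213.6 + 525.5)/EI = 739.2/EI
A unit hogging moment at Y produces rotation L₁/(3EI) + L₂/(3EI) = 3.667/EI.
Slope continuity at Y: θ_0 = M_Y·3.667/EI, so M_Y = 739.2/3.667 = 201.6 kN·m (hogging).

M_Y = 201.6 kN·m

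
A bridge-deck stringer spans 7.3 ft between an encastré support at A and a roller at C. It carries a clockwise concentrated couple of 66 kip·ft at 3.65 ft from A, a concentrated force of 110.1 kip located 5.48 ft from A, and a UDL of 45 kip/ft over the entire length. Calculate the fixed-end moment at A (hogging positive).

Take the reaction at C as the redundant and release it; the primary structure is a cantilever fixed at A.
Primary-structure tip deflection at C by superposition:
  clockwise couple 66 at a = 3.65: M₀a(2L − a)/(2EI) = 1319/EI
  point load 110.1 at a = 5.48: Pa²(3L − a)/(6EI) = 9048/EI
  UDL 45: wL⁴/(8EI) = 15974/EI
  δ_0 = 26341/EI
Tip deflection under a unit load at C: L³/(3EI) = 129.7/EI.
The prop prevents deflection at C: R_C = δ_0/δ_{CC} = 26341/129.7 = 203.1 kip.
Moment equilibrium about A: M_A = Σ(load moments about A) − R_C·L = 1868 − 203.1×7.3 = 385.5 kip·ft.

M_A = 385.5 kip·ft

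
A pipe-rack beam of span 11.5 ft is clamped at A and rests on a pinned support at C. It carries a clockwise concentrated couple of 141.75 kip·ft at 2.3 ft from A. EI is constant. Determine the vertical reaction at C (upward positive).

R_C = 6.656 kip

Remove the prop at C; the released (primary) structure is a cantilever built in at A.
Deflection at C on the released cantilever, summing each load's contribution:
  clockwise couple 141.75 at a = 2.3: M₀a(2L − a)/(2EI) = 3374/EI
Flexibility coefficient — unit upward force at C: δ_{CC} = L³/(3EI) = 507/EI.
Compatibility at C: δ_0 − R_C·δ_{CC} = 0, so R_C = 3374/507 = 6.656 kip.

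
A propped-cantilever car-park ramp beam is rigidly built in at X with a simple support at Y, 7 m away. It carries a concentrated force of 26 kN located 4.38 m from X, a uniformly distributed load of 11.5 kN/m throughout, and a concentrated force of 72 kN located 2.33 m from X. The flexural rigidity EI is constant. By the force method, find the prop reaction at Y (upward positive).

R_Y = 52.91 kN

Take the reaction at Y as the redundant and release it; the primary structure is a cantilever fixed at X.
Downward deflection at the released point Y due to the loads:
  point load 26 at a = 4.38: Pa²(3L − a)/(6EI) = 1382/EI
  UDL 11.5: wL⁴/(8EI) = 3451/EI
  point load 72 at a = 2.33: Pa²(3L − a)/(6EI) = 1216/EI
  δ_0 = 6049/EI
Flexibility coefficient — unit upward force at Y: δ_{YY} = L³/(3EI) = 114.3/EI.
The prop prevents deflection at Y: R_Y = δ_0/δ_{YY} = 6049/114.3 = 52.91 kN.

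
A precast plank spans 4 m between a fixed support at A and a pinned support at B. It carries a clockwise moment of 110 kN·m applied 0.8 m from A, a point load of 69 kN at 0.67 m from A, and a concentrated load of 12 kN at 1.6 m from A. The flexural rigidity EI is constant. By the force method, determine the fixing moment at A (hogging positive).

M_A = 95.08 kN·m

Release the roller at B. Primary structure: cantilever fixed at A.
Deflection at B on the released cantilever, summing each load's contribution:
  clockwise couple 110 at a = 0.8: M₀a(2L − a)/(2EI) = 316.8/EI
  point load 69 at a = 0.67: Pa²(3L − a)/(6EI) = 58.49/EI
  point load 12 at a = 1.6: Pa²(3L − a)/(6EI) = 53.25/EI
  δ_0 = 428.5/EI
Tip deflection under a unit load at B: L³/(3EI) = 21.33/EI.
Compatibility at B: δ_0 − R_B·δ_{BB} = 0, so R_B = 428.5/21.33 = 20.09 kN.
Moment equilibrium about A: M_A = Σ(load moments about A) − R_B·L = 175.4 − 20.09×4 = 95.08 kN·m.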